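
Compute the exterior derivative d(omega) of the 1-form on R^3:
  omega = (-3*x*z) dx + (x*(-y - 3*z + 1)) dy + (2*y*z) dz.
d(omega) = (-y - 3*z + 1) dx ∧ dy + (3*x) dx ∧ dz + (3*x + 2*z) dy ∧ dz

For a 1-form omega = sum_i f_i dx_i, the exterior derivative is
  d(omega) = sum_{i < j} (∂f_j/∂x_i - ∂f_i/∂x_j) dx_i ∧ dx_j.
  coefficient of dx ∧ dy: ∂f_2/∂x - ∂f_1/∂y = ∂(x*(-y - 3*z + 1))/∂x - ∂(-3*x*z)/∂y = -y - 3*z + 1
  coefficient of dx ∧ dz: ∂f_3/∂x - ∂f_1/∂z = ∂(2*y*z)/∂x - ∂(-3*x*z)/∂z = 3*x
  coefficient of dy ∧ dz: ∂f_3/∂y - ∂f_2/∂z = ∂(2*y*z)/∂y - ∂(x*(-y - 3*z + 1))/∂z = 3*x + 2*z
Assembling: d(omega) = (-y - 3*z + 1) dx ∧ dy + (3*x) dx ∧ dz + (3*x + 2*z) dy ∧ dz.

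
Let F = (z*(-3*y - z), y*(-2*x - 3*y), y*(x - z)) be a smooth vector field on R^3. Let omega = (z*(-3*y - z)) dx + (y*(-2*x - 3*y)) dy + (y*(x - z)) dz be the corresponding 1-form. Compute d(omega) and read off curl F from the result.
d(omega) = (x - z) dy ∧ dz + (-4*y - 2*z) dz ∧ dx + (-2*y + 3*z) dx ∧ dy; curl F = (x - z, -4*y - 2*z, -2*y + 3*z)

d omega = sum_{i<j} (∂f_j/∂x_i - ∂f_i/∂x_j) dx_i ∧ dx_j. Under the identification (dy ∧ dz, dz ∧ dx, dx ∧ dy) ↔ (e_x, e_y, e_z), the coefficients are exactly the components of curl F. Compute:
  ∂R/∂y - ∂Q/∂z = (x - z) - (0) = x - z
  ∂P/∂z - ∂R/∂x = (-3*y - 2*z) - (y) = -4*y - 2*z
  ∂Q/∂x - ∂P/∂y = (-2*y) - (-3*z) = -2*y + 3*z.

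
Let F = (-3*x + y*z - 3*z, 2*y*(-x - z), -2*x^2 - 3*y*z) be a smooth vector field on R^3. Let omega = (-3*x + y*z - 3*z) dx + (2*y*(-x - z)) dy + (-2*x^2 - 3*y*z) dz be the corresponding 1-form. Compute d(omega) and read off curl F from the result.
d(omega) = (2*y - 3*z) dy ∧ dz + (4*x + y - 3) dz ∧ dx + (-2*y - z) dx ∧ dy; curl F = (2*y - 3*z, 4*x + y - 3, -2*y - z)

d omega = sum_{i<j} (∂f_j/∂x_i - ∂f_i/∂x_j) dx_i ∧ dx_j. Under the identification (dy ∧ dz, dz ∧ dx, dx ∧ dy) ↔ (e_x, e_y, e_z), the coefficients are exactly the components of curl F. Compute:
  ∂R/∂y - ∂Q/∂z = (-3*z) - (-2*y) = 2*y - 3*z
  ∂P/∂z - ∂R/∂x = (y - 3) - (-4*x) = 4*x + y - 3
  ∂Q/∂x - ∂P/∂y = (-2*y) - (z) = -2*y - z.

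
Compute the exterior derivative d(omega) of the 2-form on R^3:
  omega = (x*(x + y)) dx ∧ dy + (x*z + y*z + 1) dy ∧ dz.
d(omega) = (z) dx ∧ dy ∧ dz

For a 2-form omega = sum_{i<j} g_{ij} dx_i ∧ dx_j, the exterior derivative is
  d(omega) = sum_{i<j} d(g_{ij}) ∧ dx_i ∧ dx_j = sum_{i<j, k} (∂g_{ij}/∂x_k) dx_k ∧ dx_i ∧ dx_j.
Expand each term, using dx_k ∧ dx_i ∧ dx_j = sgn(permutation) dx_{(a)} ∧ dx_{(b)} ∧ dx_{(c)} with (a < b < c) sorted:
  d(x*z + y*z + 1) includes (∂/∂x)(x*z + y*z + 1) dx = (z) dx, which multiplied by dy ∧ dz gives (z) dx ∧ dy ∧ dz
Collecting like 3-forms: d(omega) = (z) dx ∧ dy ∧ dz.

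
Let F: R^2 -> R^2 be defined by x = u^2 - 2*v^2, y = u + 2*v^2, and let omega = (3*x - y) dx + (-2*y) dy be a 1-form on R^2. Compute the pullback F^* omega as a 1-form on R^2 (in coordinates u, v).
F^* omega = (6*u^3 - 2*u^2 - 16*u*v^2 - 2*u - 4*v^2) du + (4*v*(-3*u^2 - u + 4*v^2)) dv

Using F^*(f dg) = (f ∘ F) d(g ∘ F), substitute each coordinate x_i by F_i(u, v) in f_i, and replace dx_i by d F_i = (∂F_i/∂u) du + (∂F_i/∂v) dv.
  For the x component: f_1(F) = 3*u^2 - u - 8*v^2; d F_1 = (2*u) du + (-4*v) dv
  For the y component: f_2(F) = -2*u - 4*v^2; d F_2 = (1) du + (4*v) dv
Combining and collecting du, dv coefficients:
  coeff of du: 6*u^3 - 2*u^2 - 16*u*v^2 - 2*u - 4*v^2
  coeff of dv: 4*v*(-3*u^2 - u + 4*v^2)
F^* omega = (6*u^3 - 2*u^2 - 16*u*v^2 - 2*u - 4*v^2) du + (4*v*(-3*u^2 - u + 4*v^2)) dv.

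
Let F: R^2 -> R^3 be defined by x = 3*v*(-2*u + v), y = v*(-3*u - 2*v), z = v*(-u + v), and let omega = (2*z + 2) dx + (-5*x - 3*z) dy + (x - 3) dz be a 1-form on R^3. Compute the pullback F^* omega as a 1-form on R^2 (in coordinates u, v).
F^* omega = (3*v*(-27*u*v + 13*v^2 - 3)) du + (-81*u^2*v - 117*u*v^2 - 9*u + 90*v^3 + 6*v) dv

Using F^*(f dg) = (f ∘ F) d(g ∘ F), substitute each coordinate x_i by F_i(u, v) in f_i, and replace dx_i by d F_i = (∂F_i/∂u) du + (∂F_i/∂v) dv.
  For the x component: f_1(F) = -2*u*v + 2*v^2 + 2; d F_1 = (-6*v) du + (-6*u + 6*v) dv
  For the y component: f_2(F) = 3*v*(11*u - 6*v); d F_2 = (-3*v) du + (-3*u - 4*v) dv
  For the z component: f_3(F) = -6*u*v + 3*v^2 - 3; d F_3 = (-v) du + (-u + 2*v) dv
Combining and collecting du, dv coefficients:
  coeff of du: 3*v*(-27*u*v + 13*v^2 - 3)
  coeff of dv: -81*u^2*v - 117*u*v^2 - 9*u + 90*v^3 + 6*v
F^* omega = (3*v*(-27*u*v + 13*v^2 - 3)) du + (-81*u^2*v - 117*u*v^2 - 9*u + 90*v^3 + 6*v) dv.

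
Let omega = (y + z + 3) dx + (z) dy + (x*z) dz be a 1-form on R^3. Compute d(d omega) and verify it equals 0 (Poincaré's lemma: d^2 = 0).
d(d omega) = 0

Step 1: d omega = sum_{i<j} (∂f_j/∂x_i - ∂f_i/∂x_j) dx_i ∧ dx_j:
  coeff of dx ∧ dy: -1
  coeff of dx ∧ dz: z - 1
  coeff of dy ∧ dz: -1
Step 2: Apply d again to each 2-form coefficient. The only possible 3-form in R^3 is dx ∧ dy ∧ dz, with coefficient
  ∂(coeff of dy∧dz)/∂x - ∂(coeff of dx∧dz)/∂y + ∂(coeff of dx∧dy)/∂z
  = ∂/∂x (-1) - ∂/∂y (z - 1) + ∂/∂z (-1).
Each of these terms simplifies to sums of mixed partials that cancel in pairs. The result is 0 (by equality of mixed partials for smooth functions — Schwarz / Clairaut).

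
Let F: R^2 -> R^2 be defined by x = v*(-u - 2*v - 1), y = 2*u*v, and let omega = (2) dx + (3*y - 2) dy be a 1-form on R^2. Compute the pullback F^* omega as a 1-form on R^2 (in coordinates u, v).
F^* omega = (6*v*(2*u*v - 1)) du + (12*u^2*v - 6*u - 8*v - 2) dv

Using F^*(f dg) = (f ∘ F) d(g ∘ F), substitute each coordinate x_i by F_i(u, v) in f_i, and replace dx_i by d F_i = (∂F_i/∂u) du + (∂F_i/∂v) dv.
  For the x component: f_1(F) = 2; d F_1 = (-v) du + (-u - 4*v - 1) dv
  For the y component: f_2(F) = 6*u*v - 2; d F_2 = (2*v) du + (2*u) dv
Combining and collecting du, dv coefficients:
  coeff of du: 6*v*(2*u*v - 1)
  coeff of dv: 12*u^2*v - 6*u - 8*v - 2
F^* omega = (6*v*(2*u*v - 1)) du + (12*u^2*v - 6*u - 8*v - 2) dv.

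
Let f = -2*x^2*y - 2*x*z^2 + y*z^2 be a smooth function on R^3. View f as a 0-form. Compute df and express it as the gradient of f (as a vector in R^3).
df = (-4*x*y - 2*z^2) dx + (-2*x^2 + z^2) dy + (2*z*(-2*x + y)) dz; grad f = (-4*x*y - 2*z^2, -2*x^2 + z^2, 2*z*(-2*x + y))

For a 0-form f, d f = (∂f/∂x) dx + (∂f/∂y) dy + (∂f/∂z) dz. The components of the vector representation are exactly the entries of grad f in Cartesian coordinates:
  ∂f/∂x = -4*x*y - 2*z^2
  ∂f/∂y = -2*x^2 + z^2
  ∂f/∂z = 2*z*(-2*x + y).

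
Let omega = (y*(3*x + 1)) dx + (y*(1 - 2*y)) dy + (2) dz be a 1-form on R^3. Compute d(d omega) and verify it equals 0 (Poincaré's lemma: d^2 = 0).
d(d omega) = 0

Step 1: d omega = sum_{i<j} (∂f_j/∂x_i - ∂f_i/∂x_j) dx_i ∧ dx_j:
  coeff of dx ∧ dy: -3*x - 1
  coeff of dx ∧ dz: 0
  coeff of dy ∧ dz: 0
Step 2: Apply d again to each 2-form coefficient. The only possible 3-form in R^3 is dx ∧ dy ∧ dz, with coefficient
  ∂(coeff of dy∧dz)/∂x - ∂(coeff of dx∧dz)/∂y + ∂(coeff of dx∧dy)/∂z
  = ∂/∂x (0) - ∂/∂y (0) + ∂/∂z (-3*x - 1).
Each of these terms simplifies to sums of mixed partials that cancel in pairs. The result is 0 (by equality of mixed partials for smooth functions — Schwarz / Clairaut).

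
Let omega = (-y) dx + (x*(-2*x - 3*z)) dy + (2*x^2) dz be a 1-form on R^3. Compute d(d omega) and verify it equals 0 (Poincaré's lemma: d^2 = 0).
d(d omega) = 0

Step 1: d omega = sum_{i<j} (∂f_j/∂x_i - ∂f_i/∂x_j) dx_i ∧ dx_j:
  coeff of dx ∧ dy: -4*x - 3*z + 1
  coeff of dx ∧ dz: 4*x
  coeff of dy ∧ dz: 3*x
Step 2: Apply d again to each 2-form coefficient. The only possible 3-form in R^3 is dx ∧ dy ∧ dz, with coefficient
  ∂(coeff of dy∧dz)/∂x - ∂(coeff of dx∧dz)/∂y + ∂(coeff of dx∧dy)/∂z
  = ∂/∂x (3*x) - ∂/∂y (4*x) + ∂/∂z (-4*x - 3*z + 1).
Each of these terms simplifies to sums of mixed partials that cancel in pairs. The result is 0 (by equality of mixed partials for smooth functions — Schwarz / Clairaut).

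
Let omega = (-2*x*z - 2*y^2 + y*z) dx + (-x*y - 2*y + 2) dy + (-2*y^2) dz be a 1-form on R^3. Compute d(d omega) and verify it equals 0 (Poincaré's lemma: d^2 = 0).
d(d omega) = 0

Step 1: d omega = sum_{i<j} (∂f_j/∂x_i - ∂f_i/∂x_j) dx_i ∧ dx_j:
  coeff of dx ∧ dy: 3*y - z
  coeff of dx ∧ dz: 2*x - y
  coeff of dy ∧ dz: -4*y
Step 2: Apply d again to each 2-form coefficient. The only possible 3-form in R^3 is dx ∧ dy ∧ dz, with coefficient
  ∂(coeff of dy∧dz)/∂x - ∂(coeff of dx∧dz)/∂y + ∂(coeff of dx∧dy)/∂z
  = ∂/∂x (-4*y) - ∂/∂y (2*x - y) + ∂/∂z (3*y - z).
Each of these terms simplifies to sums of mixed partials that cancel in pairs. The result is 0 (by equality of mixed partials for smooth functions — Schwarz / Clairaut).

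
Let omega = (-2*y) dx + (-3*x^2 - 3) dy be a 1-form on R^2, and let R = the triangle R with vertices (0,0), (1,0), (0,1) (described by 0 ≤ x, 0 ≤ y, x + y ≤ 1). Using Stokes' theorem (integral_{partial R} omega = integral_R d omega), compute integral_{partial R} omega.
integral_(partial R) omega = 0

Stokes: integral_partial_R omega = integral_R d omega with d omega = (∂Q/∂x - ∂P/∂y) dx ∧ dy.
  ∂Q/∂x = -6*x
  ∂P/∂y = -2
  integrand = ∂Q/∂x - ∂P/∂y = 2 - 6*x.
Integrating over R: integral_0^1 integral_0^{1-x} (2 - 6*x) dy dx = 0.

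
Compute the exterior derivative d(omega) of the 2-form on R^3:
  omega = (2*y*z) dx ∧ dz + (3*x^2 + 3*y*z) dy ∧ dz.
d(omega) = (6*x - 2*z) dx ∧ dy ∧ dz

For a 2-form omega = sum_{i<j} g_{ij} dx_i ∧ dx_j, the exterior derivative is
  d(omega) = sum_{i<j} d(g_{ij}) ∧ dx_i ∧ dx_j = sum_{i<j, k} (∂g_{ij}/∂x_k) dx_k ∧ dx_i ∧ dx_j.
Expand each term, using dx_k ∧ dx_i ∧ dx_j = sgn(permutation) dx_{(a)} ∧ dx_{(b)} ∧ dx_{(c)} with (a < b < c) sorted:
  d(2*y*z) includes (∂/∂y)(2*y*z) dy = (2*z) dy, which multiplied by dx ∧ dz gives (-2*z) dx ∧ dy ∧ dz
  d(3*x^2 + 3*y*z) includes (∂/∂x)(3*x^2 + 3*y*z) dx = (6*x) dx, which multiplied by dy ∧ dz gives (6*x) dx ∧ dy ∧ dz
Collecting like 3-forms: d(omega) = (6*x - 2*z) dx ∧ dy ∧ dz.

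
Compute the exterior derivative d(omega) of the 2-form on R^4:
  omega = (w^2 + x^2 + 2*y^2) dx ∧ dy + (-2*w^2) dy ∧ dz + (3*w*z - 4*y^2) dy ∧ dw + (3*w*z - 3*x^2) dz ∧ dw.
d(omega) = (2*w) dx ∧ dy ∧ dw + (-7*w) dy ∧ dz ∧ dw + (-6*x) dx ∧ dz ∧ dw

For a 2-form omega = sum_{i<j} g_{ij} dx_i ∧ dx_j, the exterior derivative is
  d(omega) = sum_{i<j} d(g_{ij}) ∧ dx_i ∧ dx_j = sum_{i<j, k} (∂g_{ij}/∂x_k) dx_k ∧ dx_i ∧ dx_j.
Expand each term, using dx_k ∧ dx_i ∧ dx_j = sgn(permutation) dx_{(a)} ∧ dx_{(b)} ∧ dx_{(c)} with (a < b < c) sorted:
  d(w^2 + x^2 + 2*y^2) includes (∂/∂w)(w^2 + x^2 + 2*y^2) dw = (2*w) dw, which multiplied by dx ∧ dy gives (2*w) dx ∧ dy ∧ dw
  d(-2*w^2) includes (∂/∂w)(-2*w^2) dw = (-4*w) dw, which multiplied by dy ∧ dz gives (-4*w) dy ∧ dz ∧ dw
  d(3*w*z - 4*y^2) includes (∂/∂z)(3*w*z - 4*y^2) dz = (3*w) dz, which multiplied by dy ∧ dw gives (-3*w) dy ∧ dz ∧ dw
  d(3*w*z - 3*x^2) includes (∂/∂x)(3*w*z - 3*x^2) dx = (-6*x) dx, which multiplied by dz ∧ dw gives (-6*x) dx ∧ dz ∧ dw
Collecting like 3-forms: d(omega) = (2*w) dx ∧ dy ∧ dw + (-7*w) dy ∧ dz ∧ dw + (-6*x) dx ∧ dz ∧ dw.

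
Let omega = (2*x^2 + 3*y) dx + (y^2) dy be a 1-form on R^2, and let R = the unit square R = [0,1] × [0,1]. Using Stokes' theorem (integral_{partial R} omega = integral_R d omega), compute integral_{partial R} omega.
integral_(partial R) omega = -3

Stokes: integral_partial_R omega = integral_R d omega with d omega = (∂Q/∂x - ∂P/∂y) dx ∧ dy.
  ∂Q/∂x = 0
  ∂P/∂y = 3
  integrand = ∂Q/∂x - ∂P/∂y = -3.
Integrating over R: integral_0^1 integral_0^1 (-3) dx dy = -3.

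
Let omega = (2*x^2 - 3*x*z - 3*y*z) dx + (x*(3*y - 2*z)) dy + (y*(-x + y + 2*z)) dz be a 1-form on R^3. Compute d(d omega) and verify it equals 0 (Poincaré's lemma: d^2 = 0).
d(d omega) = 0

Step 1: d omega = sum_{i<j} (∂f_j/∂x_i - ∂f_i/∂x_j) dx_i ∧ dx_j:
  coeff of dx ∧ dy: 3*y + z
  coeff of dx ∧ dz: 3*x + 2*y
  coeff of dy ∧ dz: x + 2*y + 2*z
Step 2: Apply d again to each 2-form coefficient. The only possible 3-form in R^3 is dx ∧ dy ∧ dz, with coefficient
  ∂(coeff of dy∧dz)/∂x - ∂(coeff of dx∧dz)/∂y + ∂(coeff of dx∧dy)/∂z
  = ∂/∂x (x + 2*y + 2*z) - ∂/∂y (3*x + 2*y) + ∂/∂z (3*y + z).
Each of these terms simplifies to sums of mixed partials that cancel in pairs. The result is 0 (by equality of mixed partials for smooth functions — Schwarz / Clairaut).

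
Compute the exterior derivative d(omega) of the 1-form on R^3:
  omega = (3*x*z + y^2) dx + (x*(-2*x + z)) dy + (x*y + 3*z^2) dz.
d(omega) = (-4*x - 2*y + z) dx ∧ dy + (-3*x + y) dx ∧ dz

For a 1-form omega = sum_i f_i dx_i, the exterior derivative is
  d(omega) = sum_{i < j} (∂f_j/∂x_i - ∂f_i/∂x_j) dx_i ∧ dx_j.
  coefficient of dx ∧ dy: ∂f_2/∂x - ∂f_1/∂y = ∂(x*(-2*x + z))/∂x - ∂(3*x*z + y^2)/∂y = -4*x - 2*y + z
  coefficient of dx ∧ dz: ∂f_3/∂x - ∂f_1/∂z = ∂(x*y + 3*z^2)/∂x - ∂(3*x*z + y^2)/∂z = -3*x + y
Assembling: d(omega) = (-4*x - 2*y + z) dx ∧ dy + (-3*x + y) dx ∧ dz.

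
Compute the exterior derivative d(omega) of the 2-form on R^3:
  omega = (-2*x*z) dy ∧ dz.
d(omega) = (-2*z) dx ∧ dy ∧ dz

For a 2-form omega = sum_{i<j} g_{ij} dx_i ∧ dx_j, the exterior derivative is
  d(omega) = sum_{i<j} d(g_{ij}) ∧ dx_i ∧ dx_j = sum_{i<j, k} (∂g_{ij}/∂x_k) dx_k ∧ dx_i ∧ dx_j.
Expand each term, using dx_k ∧ dx_i ∧ dx_j = sgn(permutation) dx_{(a)} ∧ dx_{(b)} ∧ dx_{(c)} with (a < b < c) sorted:
  d(-2*x*z) includes (∂/∂x)(-2*x*z) dx = (-2*z) dx, which multiplied by dy ∧ dz gives (-2*z) dx ∧ dy ∧ dz
Collecting like 3-forms: d(omega) = (-2*z) dx ∧ dy ∧ dz.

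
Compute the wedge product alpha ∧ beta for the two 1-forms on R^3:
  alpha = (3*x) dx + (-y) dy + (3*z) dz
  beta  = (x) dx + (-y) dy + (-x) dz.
alpha ∧ beta = (-2*x*y) dx ∧ dy + (-3*x*(x + z)) dx ∧ dz + (y*(x + 3*z)) dy ∧ dz

Distribute the wedge, using dx_i ∧ dx_j = -dx_j ∧ dx_i and dx_i ∧ dx_i = 0. For each pair (i, j) with i < j, the coefficient of dx_i ∧ dx_j in alpha ∧ beta is (alpha_i * beta_j - alpha_j * beta_i). Collecting: alpha ∧ beta = (-2*x*y) dx ∧ dy + (-3*x*(x + z)) dx ∧ dz + (y*(x + 3*z)) dy ∧ dz.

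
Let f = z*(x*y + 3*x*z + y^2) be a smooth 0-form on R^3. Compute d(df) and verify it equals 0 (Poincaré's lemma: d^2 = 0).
d(df) = 0

Step 1: df = sum_i (∂f/∂x_i) dx_i = (z*(y + 3*z)) dx + (z*(x + 2*y)) dy + (x*y + 6*x*z + y^2) dz.
Step 2: Apply d again. Using the 1-form formula, the coefficient of dx ∧ dy in d(df) is ∂^2 f/∂x ∂y - ∂^2 f/∂y ∂x = (z) - (z) = 0 (equality of mixed partials for smooth f).
Similarly for dx ∧ dz and dy ∧ dz — all coefficients vanish. So d(df) = 0.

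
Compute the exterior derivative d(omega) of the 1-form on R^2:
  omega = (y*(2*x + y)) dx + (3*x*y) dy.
d(omega) = (-2*x + y) dx ∧ dy

For a 1-form omega = sum_i f_i dx_i, the exterior derivative is
  d(omega) = sum_{i < j} (∂f_j/∂x_i - ∂f_i/∂x_j) dx_i ∧ dx_j.
  coefficient of dx ∧ dy: ∂f_2/∂x - ∂f_1/∂y = ∂(3*x*y)/∂x - ∂(y*(2*x + y))/∂y = -2*x + y
Assembling: d(omega) = (-2*x + y) dx ∧ dy.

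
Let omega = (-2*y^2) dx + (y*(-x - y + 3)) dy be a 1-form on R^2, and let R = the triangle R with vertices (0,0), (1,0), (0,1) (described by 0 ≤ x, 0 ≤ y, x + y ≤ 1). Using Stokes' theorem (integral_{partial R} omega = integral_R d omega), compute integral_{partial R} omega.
integral_(partial R) omega = 1/2

Stokes: integral_partial_R omega = integral_R d omega with d omega = (∂Q/∂x - ∂P/∂y) dx ∧ dy.
  ∂Q/∂x = -y
  ∂P/∂y = -4*y
  integrand = ∂Q/∂x - ∂P/∂y = 3*y.
Integrating over R: integral_0^1 integral_0^{1-x} (3*y) dy dx = 1/2.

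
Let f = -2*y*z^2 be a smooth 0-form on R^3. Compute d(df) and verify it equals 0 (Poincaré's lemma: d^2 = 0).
d(df) = 0

Step 1: df = sum_i (∂f/∂x_i) dx_i = (0) dx + (-2*z^2) dy + (-4*y*z) dz.
Step 2: Apply d again. Using the 1-form formula, the coefficient of dx ∧ dy in d(df) is ∂^2 f/∂x ∂y - ∂^2 f/∂y ∂x = (0) - (0) = 0 (equality of mixed partials for smooth f).
Similarly for dx ∧ dz and dy ∧ dz — all coefficients vanish. So d(df) = 0.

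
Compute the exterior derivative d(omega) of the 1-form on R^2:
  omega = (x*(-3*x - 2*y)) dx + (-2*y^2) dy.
d(omega) = (2*x) dx ∧ dy

For a 1-form omega = sum_i f_i dx_i, the exterior derivative is
  d(omega) = sum_{i < j} (∂f_j/∂x_i - ∂f_i/∂x_j) dx_i ∧ dx_j.
  coefficient of dx ∧ dy: ∂f_2/∂x - ∂f_1/∂y = ∂(-2*y^2)/∂x - ∂(x*(-3*x - 2*y))/∂y = 2*x
Assembling: d(omega) = (2*x) dx ∧ dy.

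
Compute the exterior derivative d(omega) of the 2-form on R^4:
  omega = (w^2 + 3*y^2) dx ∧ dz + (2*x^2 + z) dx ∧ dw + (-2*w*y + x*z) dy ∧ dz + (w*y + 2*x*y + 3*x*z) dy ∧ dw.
d(omega) = (-6*y + z) dx ∧ dy ∧ dz + (2*w - 1) dx ∧ dz ∧ dw + (-3*x - 2*y) dy ∧ dz ∧ dw + (2*y + 3*z) dx ∧ dy ∧ dw

For a 2-form omega = sum_{i<j} g_{ij} dx_i ∧ dx_j, the exterior derivative is
  d(omega) = sum_{i<j} d(g_{ij}) ∧ dx_i ∧ dx_j = sum_{i<j, k} (∂g_{ij}/∂x_k) dx_k ∧ dx_i ∧ dx_j.
Expand each term, using dx_k ∧ dx_i ∧ dx_j = sgn(permutation) dx_{(a)} ∧ dx_{(b)} ∧ dx_{(c)} with (a < b < c) sorted:
  d(w^2 + 3*y^2) includes (∂/∂y)(w^2 + 3*y^2) dy = (6*y) dy, which multiplied by dx ∧ dz gives (-6*y) dx ∧ dy ∧ dz
  d(w^2 + 3*y^2) includes (∂/∂w)(w^2 + 3*y^2) dw = (2*w) dw, which multiplied by dx ∧ dz gives (2*w) dx ∧ dz ∧ dw
  d(2*x^2 + z) includes (∂/∂z)(2*x^2 + z) dz = (1) dz, which multiplied by dx ∧ dw gives (-1) dx ∧ dz ∧ dw
  d(-2*w*y + x*z) includes (∂/∂x)(-2*w*y + x*z) dx = (z) dx, which multiplied by dy ∧ dz gives (z) dx ∧ dy ∧ dz
  d(-2*w*y + x*z) includes (∂/∂w)(-2*w*y + x*z) dw = (-2*y) dw, which multiplied by dy ∧ dz gives (-2*y) dy ∧ dz ∧ dw
  d(w*y + 2*x*y + 3*x*z) includes (∂/∂x)(w*y + 2*x*y + 3*x*z) dx = (2*y + 3*z) dx, which multiplied by dy ∧ dw gives (2*y + 3*z) dx ∧ dy ∧ dw
  d(w*y + 2*x*y + 3*x*z) includes (∂/∂z)(w*y + 2*x*y + 3*x*z) dz = (3*x) dz, which multiplied by dy ∧ dw gives (-3*x) dy ∧ dz ∧ dw
Collecting like 3-forms: d(omega) = (-6*y + z) dx ∧ dy ∧ dz + (2*w - 1) dx ∧ dz ∧ dw + (-3*x - 2*y) dy ∧ dz ∧ dw + (2*y + 3*z) dx ∧ dy ∧ dw.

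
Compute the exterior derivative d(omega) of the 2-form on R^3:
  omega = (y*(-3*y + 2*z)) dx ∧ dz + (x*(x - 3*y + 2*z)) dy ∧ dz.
d(omega) = (2*x + 3*y) dx ∧ dy ∧ dz

For a 2-form omega = sum_{i<j} g_{ij} dx_i ∧ dx_j, the exterior derivative is
  d(omega) = sum_{i<j} d(g_{ij}) ∧ dx_i ∧ dx_j = sum_{i<j, k} (∂g_{ij}/∂x_k) dx_k ∧ dx_i ∧ dx_j.
Expand each term, using dx_k ∧ dx_i ∧ dx_j = sgn(permutation) dx_{(a)} ∧ dx_{(b)} ∧ dx_{(c)} with (a < b < c) sorted:
  d(y*(-3*y + 2*z)) includes (∂/∂y)(y*(-3*y + 2*z)) dy = (-6*y + 2*z) dy, which multiplied by dx ∧ dz gives (6*y - 2*z) dx ∧ dy ∧ dz
  d(x*(x - 3*y + 2*z)) includes (∂/∂x)(x*(x - 3*y + 2*z)) dx = (2*x - 3*y + 2*z) dx, which multiplied by dy ∧ dz gives (2*x - 3*y + 2*z) dx ∧ dy ∧ dz
Collecting like 3-forms: d(omega) = (2*x + 3*y) dx ∧ dy ∧ dz.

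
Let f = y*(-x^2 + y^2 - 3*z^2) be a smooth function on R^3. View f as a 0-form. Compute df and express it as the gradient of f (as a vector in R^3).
df = (-2*x*y) dx + (-x^2 + 3*y^2 - 3*z^2) dy + (-6*y*z) dz; grad f = (-2*x*y, -x^2 + 3*y^2 - 3*z^2, -6*y*z)

For a 0-form f, d f = (∂f/∂x) dx + (∂f/∂y) dy + (∂f/∂z) dz. The components of the vector representation are exactly the entries of grad f in Cartesian coordinates:
  ∂f/∂x = -2*x*y
  ∂f/∂y = -x^2 + 3*y^2 - 3*z^2
  ∂f/∂z = -6*y*z.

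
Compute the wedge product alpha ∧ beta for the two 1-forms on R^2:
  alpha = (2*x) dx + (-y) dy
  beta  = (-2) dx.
alpha ∧ beta = (-2*y) dx ∧ dy

Distribute the wedge, using dx_i ∧ dx_j = -dx_j ∧ dx_i and dx_i ∧ dx_i = 0. For each pair (i, j) with i < j, the coefficient of dx_i ∧ dx_j in alpha ∧ beta is (alpha_i * beta_j - alpha_j * beta_i). Collecting: alpha ∧ beta = (-2*y) dx ∧ dy.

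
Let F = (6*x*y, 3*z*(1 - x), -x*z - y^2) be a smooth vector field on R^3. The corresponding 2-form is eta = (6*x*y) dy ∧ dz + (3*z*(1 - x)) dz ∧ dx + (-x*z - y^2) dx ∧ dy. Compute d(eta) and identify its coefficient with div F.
d(eta) = (-x + 6*y) dx ∧ dy ∧ dz; div F = -x + 6*y

For a 2-form in R^3 of the form above, applying d gives a 3-form with coefficient ∂P/∂x + ∂Q/∂y + ∂R/∂z:
  ∂P/∂x = 6*y
  ∂Q/∂y = 0
  ∂R/∂z = -x
Sum = -x + 6*y, which is exactly div F.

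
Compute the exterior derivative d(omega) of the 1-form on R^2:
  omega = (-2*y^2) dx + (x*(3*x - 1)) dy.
d(omega) = (6*x + 4*y - 1) dx ∧ dy

For a 1-form omega = sum_i f_i dx_i, the exterior derivative is
  d(omega) = sum_{i < j} (∂f_j/∂x_i - ∂f_i/∂x_j) dx_i ∧ dx_j.
  coefficient of dx ∧ dy: ∂f_2/∂x - ∂f_1/∂y = ∂(x*(3*x - 1))/∂x - ∂(-2*y^2)/∂y = 6*x + 4*y - 1
Assembling: d(omega) = (6*x + 4*y - 1) dx ∧ dy.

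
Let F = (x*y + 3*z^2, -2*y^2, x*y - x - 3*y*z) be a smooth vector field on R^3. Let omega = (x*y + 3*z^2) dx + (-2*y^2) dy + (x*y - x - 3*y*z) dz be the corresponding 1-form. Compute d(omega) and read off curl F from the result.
d(omega) = (x - 3*z) dy ∧ dz + (-y + 6*z + 1) dz ∧ dx + (-x) dx ∧ dy; curl F = (x - 3*z, -y + 6*z + 1, -x)

d omega = sum_{i<j} (∂f_j/∂x_i - ∂f_i/∂x_j) dx_i ∧ dx_j. Under the identification (dy ∧ dz, dz ∧ dx, dx ∧ dy) ↔ (e_x, e_y, e_z), the coefficients are exactly the components of curl F. Compute:
  ∂R/∂y - ∂Q/∂z = (x - 3*z) - (0) = x - 3*z
  ∂P/∂z - ∂R/∂x = (6*z) - (y - 1) = -y + 6*z + 1
  ∂Q/∂x - ∂P/∂y = (0) - (x) = -x.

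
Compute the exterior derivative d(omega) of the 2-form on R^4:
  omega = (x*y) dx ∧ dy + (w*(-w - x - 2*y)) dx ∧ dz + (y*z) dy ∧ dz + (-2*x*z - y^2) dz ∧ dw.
d(omega) = (2*w) dx ∧ dy ∧ dz + (-2*w - x - 2*y - 2*z) dx ∧ dz ∧ dw + (-2*y) dy ∧ dz ∧ dw

For a 2-form omega = sum_{i<j} g_{ij} dx_i ∧ dx_j, the exterior derivative is
  d(omega) = sum_{i<j} d(g_{ij}) ∧ dx_i ∧ dx_j = sum_{i<j, k} (∂g_{ij}/∂x_k) dx_k ∧ dx_i ∧ dx_j.
Expand each term, using dx_k ∧ dx_i ∧ dx_j = sgn(permutation) dx_{(a)} ∧ dx_{(b)} ∧ dx_{(c)} with (a < b < c) sorted:
  d(w*(-w - x - 2*y)) includes (∂/∂y)(w*(-w - x - 2*y)) dy = (-2*w) dy, which multiplied by dx ∧ dz gives (2*w) dx ∧ dy ∧ dz
  d(w*(-w - x - 2*y)) includes (∂/∂w)(w*(-w - x - 2*y)) dw = (-2*w - x - 2*y) dw, which multiplied by dx ∧ dz gives (-2*w - x - 2*y) dx ∧ dz ∧ dw
  d(-2*x*z - y^2) includes (∂/∂x)(-2*x*z - y^2) dx = (-2*z) dx, which multiplied by dz ∧ dw gives (-2*z) dx ∧ dz ∧ dw
  d(-2*x*z - y^2) includes (∂/∂y)(-2*x*z - y^2) dy = (-2*y) dy, which multiplied by dz ∧ dw gives (-2*y) dy ∧ dz ∧ dw
Collecting like 3-forms: d(omega) = (2*w) dx ∧ dy ∧ dz + (-2*w - x - 2*y - 2*z) dx ∧ dz ∧ dw + (-2*y) dy ∧ dz ∧ dw.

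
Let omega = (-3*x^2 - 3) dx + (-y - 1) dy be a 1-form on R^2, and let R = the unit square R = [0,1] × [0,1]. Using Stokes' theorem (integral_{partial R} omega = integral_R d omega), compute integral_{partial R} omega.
integral_(partial R) omega = 0

Stokes: integral_partial_R omega = integral_R d omega with d omega = (∂Q/∂x - ∂P/∂y) dx ∧ dy.
  ∂Q/∂x = 0
  ∂P/∂y = 0
  integrand = ∂Q/∂x - ∂P/∂y = 0.
Integrating over R: integral_0^1 integral_0^1 (0) dx dy = 0.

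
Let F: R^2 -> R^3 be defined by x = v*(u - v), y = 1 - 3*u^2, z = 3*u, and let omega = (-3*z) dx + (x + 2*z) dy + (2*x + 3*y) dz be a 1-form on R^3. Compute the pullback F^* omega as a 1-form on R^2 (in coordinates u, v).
F^* omega = (-6*u^2*v - 63*u^2 + 6*u*v^2 - 3*u*v - 6*v^2 + 9) du + (9*u*(-u + 2*v)) dv

Using F^*(f dg) = (f ∘ F) d(g ∘ F), substitute each coordinate x_i by F_i(u, v) in f_i, and replace dx_i by d F_i = (∂F_i/∂u) du + (∂F_i/∂v) dv.
  For the x component: f_1(F) = -9*u; d F_1 = (v) du + (u - 2*v) dv
  For the y component: f_2(F) = u*v + 6*u - v^2; d F_2 = (-6*u) du + (0) dv
  For the z component: f_3(F) = -9*u^2 + 2*u*v - 2*v^2 + 3; d F_3 = (3) du + (0) dv
Combining and collecting du, dv coefficients:
  coeff of du: -6*u^2*v - 63*u^2 + 6*u*v^2 - 3*u*v - 6*v^2 + 9
  coeff of dv: 9*u*(-u + 2*v)
F^* omega = (-6*u^2*v - 63*u^2 + 6*u*v^2 - 3*u*v - 6*v^2 + 9) du + (9*u*(-u + 2*v)) dv.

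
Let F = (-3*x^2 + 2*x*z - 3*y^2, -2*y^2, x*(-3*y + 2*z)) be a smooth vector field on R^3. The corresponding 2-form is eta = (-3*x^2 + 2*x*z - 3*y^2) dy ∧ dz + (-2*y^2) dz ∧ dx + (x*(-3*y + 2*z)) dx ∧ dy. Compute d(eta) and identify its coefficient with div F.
d(eta) = (-4*x - 4*y + 2*z) dx ∧ dy ∧ dz; div F = -4*x - 4*y + 2*z

For a 2-form in R^3 of the form above, applying d gives a 3-form with coefficient ∂P/∂x + ∂Q/∂y + ∂R/∂z:
  ∂P/∂x = -6*x + 2*z
  ∂Q/∂y = -4*y
  ∂R/∂z = 2*x
Sum = -4*x - 4*y + 2*z, which is exactly div F.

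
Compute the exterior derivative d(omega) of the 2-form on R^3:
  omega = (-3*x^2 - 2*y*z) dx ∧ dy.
d(omega) = (-2*y) dx ∧ dy ∧ dz

For a 2-form omega = sum_{i<j} g_{ij} dx_i ∧ dx_j, the exterior derivative is
  d(omega) = sum_{i<j} d(g_{ij}) ∧ dx_i ∧ dx_j = sum_{i<j, k} (∂g_{ij}/∂x_k) dx_k ∧ dx_i ∧ dx_j.
Expand each term, using dx_k ∧ dx_i ∧ dx_j = sgn(permutation) dx_{(a)} ∧ dx_{(b)} ∧ dx_{(c)} with (a < b < c) sorted:
  d(-3*x^2 - 2*y*z) includes (∂/∂z)(-3*x^2 - 2*y*z) dz = (-2*y) dz, which multiplied by dx ∧ dy gives (-2*y) dx ∧ dy ∧ dz
Collecting like 3-forms: d(omega) = (-2*y) dx ∧ dy ∧ dz.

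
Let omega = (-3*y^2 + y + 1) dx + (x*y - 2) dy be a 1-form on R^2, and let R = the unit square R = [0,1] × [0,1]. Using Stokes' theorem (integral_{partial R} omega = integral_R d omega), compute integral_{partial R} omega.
integral_(partial R) omega = 5/2

Stokes: integral_partial_R omega = integral_R d omega with d omega = (∂Q/∂x - ∂P/∂y) dx ∧ dy.
  ∂Q/∂x = y
  ∂P/∂y = 1 - 6*y
  integrand = ∂Q/∂x - ∂P/∂y = 7*y - 1.
Integrating over R: integral_0^1 integral_0^1 (7*y - 1) dx dy = 5/2.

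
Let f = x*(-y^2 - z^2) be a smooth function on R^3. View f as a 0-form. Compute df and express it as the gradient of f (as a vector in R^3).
df = (-y^2 - z^2) dx + (-2*x*y) dy + (-2*x*z) dz; grad f = (-y^2 - z^2, -2*x*y, -2*x*z)

For a 0-form f, d f = (∂f/∂x) dx + (∂f/∂y) dy + (∂f/∂z) dz. The components of the vector representation are exactly the entries of grad f in Cartesian coordinates:
  ∂f/∂x = -y^2 - z^2
  ∂f/∂y = -2*x*y
  ∂f/∂z = -2*x*z.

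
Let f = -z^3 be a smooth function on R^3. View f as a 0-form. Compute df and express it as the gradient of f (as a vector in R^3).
df = (0) dx + (0) dy + (-3*z^2) dz; grad f = (0, 0, -3*z^2)

For a 0-form f, d f = (∂f/∂x) dx + (∂f/∂y) dy + (∂f/∂z) dz. The components of the vector representation are exactly the entries of grad f in Cartesian coordinates:
  ∂f/∂x = 0
  ∂f/∂y = 0
  ∂f/∂z = -3*z^2.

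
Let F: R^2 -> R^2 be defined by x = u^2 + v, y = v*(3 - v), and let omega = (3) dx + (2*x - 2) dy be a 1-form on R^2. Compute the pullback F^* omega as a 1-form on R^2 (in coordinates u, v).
F^* omega = (6*u) du + (-4*u^2*v + 6*u^2 - 4*v^2 + 10*v - 3) dv

Using F^*(f dg) = (f ∘ F) d(g ∘ F), substitute each coordinate x_i by F_i(u, v) in f_i, and replace dx_i by d F_i = (∂F_i/∂u) du + (∂F_i/∂v) dv.
  For the x component: f_1(F) = 3; d F_1 = (2*u) du + (1) dv
  For the y component: f_2(F) = 2*u^2 + 2*v - 2; d F_2 = (0) du + (3 - 2*v) dv
Combining and collecting du, dv coefficients:
  coeff of du: 6*u
  coeff of dv: -4*u^2*v + 6*u^2 - 4*v^2 + 10*v - 3
F^* omega = (6*u) du + (-4*u^2*v + 6*u^2 - 4*v^2 + 10*v - 3) dv.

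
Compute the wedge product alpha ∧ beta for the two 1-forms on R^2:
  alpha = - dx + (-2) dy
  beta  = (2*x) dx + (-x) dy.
alpha ∧ beta = (5*x) dx ∧ dy

Distribute the wedge, using dx_i ∧ dx_j = -dx_j ∧ dx_i and dx_i ∧ dx_i = 0. For each pair (i, j) with i < j, the coefficient of dx_i ∧ dx_j in alpha ∧ beta is (alpha_i * beta_j - alpha_j * beta_i). Collecting: alpha ∧ beta = (5*x) dx ∧ dy.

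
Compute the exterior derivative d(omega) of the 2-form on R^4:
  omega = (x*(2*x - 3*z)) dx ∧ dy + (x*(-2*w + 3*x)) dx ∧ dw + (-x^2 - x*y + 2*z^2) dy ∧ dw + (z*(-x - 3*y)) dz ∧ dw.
d(omega) = (-3*x) dx ∧ dy ∧ dz + (-2*x - y) dx ∧ dy ∧ dw + (-7*z) dy ∧ dz ∧ dw + (-z) dx ∧ dz ∧ dw

For a 2-form omega = sum_{i<j} g_{ij} dx_i ∧ dx_j, the exterior derivative is
  d(omega) = sum_{i<j} d(g_{ij}) ∧ dx_i ∧ dx_j = sum_{i<j, k} (∂g_{ij}/∂x_k) dx_k ∧ dx_i ∧ dx_j.
Expand each term, using dx_k ∧ dx_i ∧ dx_j = sgn(permutation) dx_{(a)} ∧ dx_{(b)} ∧ dx_{(c)} with (a < b < c) sorted:
  d(x*(2*x - 3*z)) includes (∂/∂z)(x*(2*x - 3*z)) dz = (-3*x) dz, which multiplied by dx ∧ dy gives (-3*x) dx ∧ dy ∧ dz
  d(-x^2 - x*y + 2*z^2) includes (∂/∂x)(-x^2 - x*y + 2*z^2) dx = (-2*x - y) dx, which multiplied by dy ∧ dw gives (-2*x - y) dx ∧ dy ∧ dw
  d(-x^2 - x*y + 2*z^2) includes (∂/∂z)(-x^2 - x*y + 2*z^2) dz = (4*z) dz, which multiplied by dy ∧ dw gives (-4*z) dy ∧ dz ∧ dw
  d(z*(-x - 3*y)) includes (∂/∂x)(z*(-x - 3*y)) dx = (-z) dx, which multiplied by dz ∧ dw gives (-z) dx ∧ dz ∧ dw
  d(z*(-x - 3*y)) includes (∂/∂y)(z*(-x - 3*y)) dy = (-3*z) dy, which multiplied by dz ∧ dw gives (-3*z) dy ∧ dz ∧ dw
Collecting like 3-forms: d(omega) = (-3*x) dx ∧ dy ∧ dz + (-2*x - y) dx ∧ dy ∧ dw + (-7*z) dy ∧ dz ∧ dw + (-z) dx ∧ dz ∧ dw.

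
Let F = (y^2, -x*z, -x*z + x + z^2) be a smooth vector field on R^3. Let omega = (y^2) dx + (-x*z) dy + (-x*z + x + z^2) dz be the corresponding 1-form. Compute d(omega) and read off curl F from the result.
d(omega) = (x) dy ∧ dz + (z - 1) dz ∧ dx + (-2*y - z) dx ∧ dy; curl F = (x, z - 1, -2*y - z)

d omega = sum_{i<j} (∂f_j/∂x_i - ∂f_i/∂x_j) dx_i ∧ dx_j. Under the identification (dy ∧ dz, dz ∧ dx, dx ∧ dy) ↔ (e_x, e_y, e_z), the coefficients are exactly the components of curl F. Compute:
  ∂R/∂y - ∂Q/∂z = (0) - (-x) = x
  ∂P/∂z - ∂R/∂x = (0) - (1 - z) = z - 1
  ∂Q/∂x - ∂P/∂y = (-z) - (2*y) = -2*y - z.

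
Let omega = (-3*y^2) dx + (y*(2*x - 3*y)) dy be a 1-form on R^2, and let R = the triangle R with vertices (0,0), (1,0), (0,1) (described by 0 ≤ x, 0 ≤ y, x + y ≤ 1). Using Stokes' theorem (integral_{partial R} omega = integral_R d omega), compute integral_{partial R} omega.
integral_(partial R) omega = 4/3

Stokes: integral_partial_R omega = integral_R d omega with d omega = (∂Q/∂x - ∂P/∂y) dx ∧ dy.
  ∂Q/∂x = 2*y
  ∂P/∂y = -6*y
  integrand = ∂Q/∂x - ∂P/∂y = 8*y.
Integrating over R: integral_0^1 integral_0^{1-x} (8*y) dy dx = 4/3.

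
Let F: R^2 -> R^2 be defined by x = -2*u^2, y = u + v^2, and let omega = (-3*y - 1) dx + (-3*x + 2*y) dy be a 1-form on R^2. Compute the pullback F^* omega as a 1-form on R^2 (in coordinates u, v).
F^* omega = (18*u^2 + 12*u*v^2 + 6*u + 2*v^2) du + (4*v*(3*u^2 + u + v^2)) dv

Using F^*(f dg) = (f ∘ F) d(g ∘ F), substitute each coordinate x_i by F_i(u, v) in f_i, and replace dx_i by d F_i = (∂F_i/∂u) du + (∂F_i/∂v) dv.
  For the x component: f_1(F) = -3*u - 3*v^2 - 1; d F_1 = (-4*u) du + (0) dv
  For the y component: f_2(F) = 6*u^2 + 2*u + 2*v^2; d F_2 = (1) du + (2*v) dv
Combining and collecting du, dv coefficients:
  coeff of du: 18*u^2 + 12*u*v^2 + 6*u + 2*v^2
  coeff of dv: 4*v*(3*u^2 + u + v^2)
F^* omega = (18*u^2 + 12*u*v^2 + 6*u + 2*v^2) du + (4*v*(3*u^2 + u + v^2)) dv.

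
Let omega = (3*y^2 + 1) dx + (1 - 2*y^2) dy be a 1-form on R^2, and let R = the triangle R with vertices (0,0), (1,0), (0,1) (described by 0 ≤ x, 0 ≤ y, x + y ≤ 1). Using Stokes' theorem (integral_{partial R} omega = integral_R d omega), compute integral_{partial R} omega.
integral_(partial R) omega = -1

Stokes: integral_partial_R omega = integral_R d omega with d omega = (∂Q/∂x - ∂P/∂y) dx ∧ dy.
  ∂Q/∂x = 0
  ∂P/∂y = 6*y
  integrand = ∂Q/∂x - ∂P/∂y = -6*y.
Integrating over R: integral_0^1 integral_0^{1-x} (-6*y) dy dx = -1.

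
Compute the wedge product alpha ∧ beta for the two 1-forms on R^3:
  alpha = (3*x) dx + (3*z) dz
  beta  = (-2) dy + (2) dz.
alpha ∧ beta = (-6*x) dx ∧ dy + (6*x) dx ∧ dz + (6*z) dy ∧ dz

Distribute the wedge, using dx_i ∧ dx_j = -dx_j ∧ dx_i and dx_i ∧ dx_i = 0. For each pair (i, j) with i < j, the coefficient of dx_i ∧ dx_j in alpha ∧ beta is (alpha_i * beta_j - alpha_j * beta_i). Collecting: alpha ∧ beta = (-6*x) dx ∧ dy + (6*x) dx ∧ dz + (6*z) dy ∧ dz.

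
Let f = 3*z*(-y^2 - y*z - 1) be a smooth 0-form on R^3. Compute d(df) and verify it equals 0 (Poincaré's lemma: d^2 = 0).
d(df) = 0

Step 1: df = sum_i (∂f/∂x_i) dx_i = (0) dx + (3*z*(-2*y - z)) dy + (-3*y^2 - 6*y*z - 3) dz.
Step 2: Apply d again. Using the 1-form formula, the coefficient of dx ∧ dy in d(df) is ∂^2 f/∂x ∂y - ∂^2 f/∂y ∂x = (0) - (0) = 0 (equality of mixed partials for smooth f).
Similarly for dx ∧ dz and dy ∧ dz — all coefficients vanish. So d(df) = 0.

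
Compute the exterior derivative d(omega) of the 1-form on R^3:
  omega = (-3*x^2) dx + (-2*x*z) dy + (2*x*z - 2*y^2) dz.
d(omega) = (-2*z) dx ∧ dy + (2*z) dx ∧ dz + (2*x - 4*y) dy ∧ dz

For a 1-form omega = sum_i f_i dx_i, the exterior derivative is
  d(omega) = sum_{i < j} (∂f_j/∂x_i - ∂f_i/∂x_j) dx_i ∧ dx_j.
  coefficient of dx ∧ dy: ∂f_2/∂x - ∂f_1/∂y = ∂(-2*x*z)/∂x - ∂(-3*x^2)/∂y = -2*z
  coefficient of dx ∧ dz: ∂f_3/∂x - ∂f_1/∂z = ∂(2*x*z - 2*y^2)/∂x - ∂(-3*x^2)/∂z = 2*z
  coefficient of dy ∧ dz: ∂f_3/∂y - ∂f_2/∂z = ∂(2*x*z - 2*y^2)/∂y - ∂(-2*x*z)/∂z = 2*x - 4*y
Assembling: d(omega) = (-2*z) dx ∧ dy + (2*z) dx ∧ dz + (2*x - 4*y) dy ∧ dz.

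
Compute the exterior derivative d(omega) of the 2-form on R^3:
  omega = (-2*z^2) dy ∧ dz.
d(omega) = 0

For a 2-form omega = sum_{i<j} g_{ij} dx_i ∧ dx_j, the exterior derivative is
  d(omega) = sum_{i<j} d(g_{ij}) ∧ dx_i ∧ dx_j = sum_{i<j, k} (∂g_{ij}/∂x_k) dx_k ∧ dx_i ∧ dx_j.
Expand each term, using dx_k ∧ dx_i ∧ dx_j = sgn(permutation) dx_{(a)} ∧ dx_{(b)} ∧ dx_{(c)} with (a < b < c) sorted:

Collecting like 3-forms: d(omega) = 0.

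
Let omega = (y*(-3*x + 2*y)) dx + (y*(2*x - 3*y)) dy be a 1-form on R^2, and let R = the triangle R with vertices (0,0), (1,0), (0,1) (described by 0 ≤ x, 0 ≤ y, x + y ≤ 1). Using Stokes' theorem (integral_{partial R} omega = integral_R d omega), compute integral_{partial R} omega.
integral_(partial R) omega = 1/6

Stokes: integral_partial_R omega = integral_R d omega with d omega = (∂Q/∂x - ∂P/∂y) dx ∧ dy.
  ∂Q/∂x = 2*y
  ∂P/∂y = -3*x + 4*y
  integrand = ∂Q/∂x - ∂P/∂y = 3*x - 2*y.
Integrating over R: integral_0^1 integral_0^{1-x} (3*x - 2*y) dy dx = 1/6.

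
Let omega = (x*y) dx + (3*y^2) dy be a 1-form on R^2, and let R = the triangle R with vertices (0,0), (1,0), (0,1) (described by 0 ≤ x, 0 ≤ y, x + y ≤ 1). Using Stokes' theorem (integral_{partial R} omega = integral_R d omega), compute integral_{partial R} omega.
integral_(partial R) omega = -1/6

Stokes: integral_partial_R omega = integral_R d omega with d omega = (∂Q/∂x - ∂P/∂y) dx ∧ dy.
  ∂Q/∂x = 0
  ∂P/∂y = x
  integrand = ∂Q/∂x - ∂P/∂y = -x.
Integrating over R: integral_0^1 integral_0^{1-x} (-x) dy dx = -1/6.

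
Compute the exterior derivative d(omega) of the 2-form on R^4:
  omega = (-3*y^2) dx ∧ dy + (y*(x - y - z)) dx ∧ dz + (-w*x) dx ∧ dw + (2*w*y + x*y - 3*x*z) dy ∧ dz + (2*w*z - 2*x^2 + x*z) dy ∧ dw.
d(omega) = (-x + 3*y - 2*z) dx ∧ dy ∧ dz + (-2*w - x + 2*y) dy ∧ dz ∧ dw + (-4*x + z) dx ∧ dy ∧ dw

For a 2-form omega = sum_{i<j} g_{ij} dx_i ∧ dx_j, the exterior derivative is
  d(omega) = sum_{i<j} d(g_{ij}) ∧ dx_i ∧ dx_j = sum_{i<j, k} (∂g_{ij}/∂x_k) dx_k ∧ dx_i ∧ dx_j.
Expand each term, using dx_k ∧ dx_i ∧ dx_j = sgn(permutation) dx_{(a)} ∧ dx_{(b)} ∧ dx_{(c)} with (a < b < c) sorted:
  d(y*(x - y - z)) includes (∂/∂y)(y*(x - y - z)) dy = (x - 2*y - z) dy, which multiplied by dx ∧ dz gives (-x + 2*y + z) dx ∧ dy ∧ dz
  d(2*w*y + x*y - 3*x*z) includes (∂/∂x)(2*w*y + x*y - 3*x*z) dx = (y - 3*z) dx, which multiplied by dy ∧ dz gives (y - 3*z) dx ∧ dy ∧ dz
  d(2*w*y + x*y - 3*x*z) includes (∂/∂w)(2*w*y + x*y - 3*x*z) dw = (2*y) dw, which multiplied by dy ∧ dz gives (2*y) dy ∧ dz ∧ dw
  d(2*w*z - 2*x^2 + x*z) includes (∂/∂x)(2*w*z - 2*x^2 + x*z) dx = (-4*x + z) dx, which multiplied by dy ∧ dw gives (-4*x + z) dx ∧ dy ∧ dw
  d(2*w*z - 2*x^2 + x*z) includes (∂/∂z)(2*w*z - 2*x^2 + x*z) dz = (2*w + x) dz, which multiplied by dy ∧ dw gives (-2*w - x) dy ∧ dz ∧ dw
Collecting like 3-forms: d(omega) = (-x + 3*y - 2*z) dx ∧ dy ∧ dz + (-2*w - x + 2*y) dy ∧ dz ∧ dw + (-4*x + z) dx ∧ dy ∧ dw.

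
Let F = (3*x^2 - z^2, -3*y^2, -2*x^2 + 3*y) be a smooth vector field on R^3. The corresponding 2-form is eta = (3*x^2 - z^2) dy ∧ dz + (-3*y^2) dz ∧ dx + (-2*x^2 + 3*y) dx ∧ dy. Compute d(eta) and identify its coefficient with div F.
d(eta) = (6*x - 6*y) dx ∧ dy ∧ dz; div F = 6*x - 6*y

For a 2-form in R^3 of the form above, applying d gives a 3-form with coefficient ∂P/∂x + ∂Q/∂y + ∂R/∂z:
  ∂P/∂x = 6*x
  ∂Q/∂y = -6*y
  ∂R/∂z = 0
Sum = 6*x - 6*y, which is exactly div F.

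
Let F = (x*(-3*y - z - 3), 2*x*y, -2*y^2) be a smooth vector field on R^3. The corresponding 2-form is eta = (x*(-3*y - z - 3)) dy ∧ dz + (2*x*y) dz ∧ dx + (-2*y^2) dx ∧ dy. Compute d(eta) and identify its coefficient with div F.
d(eta) = (2*x - 3*y - z - 3) dx ∧ dy ∧ dz; div F = 2*x - 3*y - z - 3

For a 2-form in R^3 of the form above, applying d gives a 3-form with coefficient ∂P/∂x + ∂Q/∂y + ∂R/∂z:
  ∂P/∂x = -3*y - z - 3
  ∂Q/∂y = 2*x
  ∂R/∂z = 0
Sum = 2*x - 3*y - z - 3, which is exactly div F.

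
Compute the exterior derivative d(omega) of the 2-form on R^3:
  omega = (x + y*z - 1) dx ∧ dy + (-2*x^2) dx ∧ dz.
d(omega) = (y) dx ∧ dy ∧ dz

For a 2-form omega = sum_{i<j} g_{ij} dx_i ∧ dx_j, the exterior derivative is
  d(omega) = sum_{i<j} d(g_{ij}) ∧ dx_i ∧ dx_j = sum_{i<j, k} (∂g_{ij}/∂x_k) dx_k ∧ dx_i ∧ dx_j.
Expand each term, using dx_k ∧ dx_i ∧ dx_j = sgn(permutation) dx_{(a)} ∧ dx_{(b)} ∧ dx_{(c)} with (a < b < c) sorted:
  d(x + y*z - 1) includes (∂/∂z)(x + y*z - 1) dz = (y) dz, which multiplied by dx ∧ dy gives (y) dx ∧ dy ∧ dz
Collecting like 3-forms: d(omega) = (y) dx ∧ dy ∧ dz.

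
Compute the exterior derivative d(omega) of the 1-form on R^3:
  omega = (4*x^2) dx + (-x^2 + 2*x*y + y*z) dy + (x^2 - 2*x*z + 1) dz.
d(omega) = (-2*x + 2*y) dx ∧ dy + (2*x - 2*z) dx ∧ dz + (-y) dy ∧ dz

For a 1-form omega = sum_i f_i dx_i, the exterior derivative is
  d(omega) = sum_{i < j} (∂f_j/∂x_i - ∂f_i/∂x_j) dx_i ∧ dx_j.
  coefficient of dx ∧ dy: ∂f_2/∂x - ∂f_1/∂y = ∂(-x^2 + 2*x*y + y*z)/∂x - ∂(4*x^2)/∂y = -2*x + 2*y
  coefficient of dx ∧ dz: ∂f_3/∂x - ∂f_1/∂z = ∂(x^2 - 2*x*z + 1)/∂x - ∂(4*x^2)/∂z = 2*x - 2*z
  coefficient of dy ∧ dz: ∂f_3/∂y - ∂f_2/∂z = ∂(x^2 - 2*x*z + 1)/∂y - ∂(-x^2 + 2*x*y + y*z)/∂z = -y
Assembling: d(omega) = (-2*x + 2*y) dx ∧ dy + (2*x - 2*z) dx ∧ dz + (-y) dy ∧ dz.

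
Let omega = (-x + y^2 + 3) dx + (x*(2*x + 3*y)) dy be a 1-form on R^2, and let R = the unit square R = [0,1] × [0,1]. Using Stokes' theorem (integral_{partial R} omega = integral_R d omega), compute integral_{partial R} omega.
integral_(partial R) omega = 5/2

Stokes: integral_partial_R omega = integral_R d omega with d omega = (∂Q/∂x - ∂P/∂y) dx ∧ dy.
  ∂Q/∂x = 4*x + 3*y
  ∂P/∂y = 2*y
  integrand = ∂Q/∂x - ∂P/∂y = 4*x + y.
Integrating over R: integral_0^1 integral_0^1 (4*x + y) dx dy = 5/2.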